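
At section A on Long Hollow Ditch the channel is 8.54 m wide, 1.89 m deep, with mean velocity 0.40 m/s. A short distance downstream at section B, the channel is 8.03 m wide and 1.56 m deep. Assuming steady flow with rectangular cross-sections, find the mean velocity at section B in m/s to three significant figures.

Q = A₁V₁ = (8.54×1.89) × 0.40 = 6.456 m³/s
A₂ = 8.03 × 1.56 = 12.53 m²
V₂ = Q/A₂ = 6.456/12.53 = 0.5154 m/s

0.515 m/s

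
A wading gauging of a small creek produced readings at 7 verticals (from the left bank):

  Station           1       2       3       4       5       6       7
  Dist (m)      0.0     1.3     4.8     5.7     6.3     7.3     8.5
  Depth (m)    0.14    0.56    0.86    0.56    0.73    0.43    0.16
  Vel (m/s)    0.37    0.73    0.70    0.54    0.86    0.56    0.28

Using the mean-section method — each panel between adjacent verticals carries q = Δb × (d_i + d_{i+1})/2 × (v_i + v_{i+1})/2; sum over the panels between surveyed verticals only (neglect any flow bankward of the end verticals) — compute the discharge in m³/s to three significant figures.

Panel 1-2: Δb = 1.3 m, d̄ = (0.14+0.56)/2 = 0.35, v̄ = (0.37+0.73)/2 = 0.55 → q = 1.3×0.35×0.55 = 0.2503 m³/s
Panel 2-3: Δb = 3.5 m, d̄ = (0.56+0.86)/2 = 0.71, v̄ = (0.73+0.70)/2 = 0.715 → q = 3.5×0.71×0.715 = 1.777 m³/s
Panel 3-4: Δb = 0.9 m, d̄ = (0.86+0.56)/2 = 0.71, v̄ = (0.70+0.54)/2 = 0.62 → q = 0.9×0.71×0.62 = 0.3962 m³/s
Panel 4-5: Δb = 0.6 m, d̄ = (0.56+0.73)/2 = 0.645, v̄ = (0.54+0.86)/2 = 0.7 → q = 0.6×0.645×0.7 = 0.2709 m³/s
Panel 5-6: Δb = 1 m, d̄ = (0.73+0.43)/2 = 0.58, v̄ = (0.86+0.56)/2 = 0.71 → q = 1×0.58×0.71 = 0.4118 m³/s
Panel 6-7: Δb = 1.2 m, d̄ = (0.43+0.16)/2 = 0.295, v̄ = (0.56+0.28)/2 = 0.42 → q = 1.2×0.295×0.42 = 0.1487 m³/s
Q = Σ q = 3.255 m³/s

3.25 m³/s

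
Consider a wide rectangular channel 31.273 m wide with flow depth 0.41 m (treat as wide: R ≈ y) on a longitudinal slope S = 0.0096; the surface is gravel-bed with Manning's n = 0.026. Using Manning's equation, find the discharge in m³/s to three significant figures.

A = b·y = 31.273 × 0.41 = 12.82 m²
Wide channel: R ≈ y = 0.41 m
Q = (1/n)·A·R^(2/3)·S^(1/2) = (1/0.026) × 12.82 × 0.4100^(2/3) × 0.0096^(1/2) = 26.67 m³/s

26.7 m³/s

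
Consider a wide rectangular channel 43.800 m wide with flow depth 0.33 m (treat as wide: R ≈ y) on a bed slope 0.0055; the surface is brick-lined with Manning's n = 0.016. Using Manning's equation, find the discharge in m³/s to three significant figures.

32.0 m³/s

A = b·y = 43.800 × 0.33 = 14.45 m²
Wide channel: R ≈ y = 0.33 m
Q = (1/n)·A·R^(2/3)·S^(1/2) = (1/0.016) × 14.45 × 0.3300^(2/3) × 0.0055^(1/2) = 31.99 m³/s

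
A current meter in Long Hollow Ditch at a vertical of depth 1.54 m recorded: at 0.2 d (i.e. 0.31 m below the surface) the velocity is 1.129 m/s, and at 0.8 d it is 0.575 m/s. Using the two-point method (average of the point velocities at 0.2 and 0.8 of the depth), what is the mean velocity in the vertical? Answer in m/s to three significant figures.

v̄ = (1.129 + 0.575) / 2 = 0.8520 m/s

0.852 m/s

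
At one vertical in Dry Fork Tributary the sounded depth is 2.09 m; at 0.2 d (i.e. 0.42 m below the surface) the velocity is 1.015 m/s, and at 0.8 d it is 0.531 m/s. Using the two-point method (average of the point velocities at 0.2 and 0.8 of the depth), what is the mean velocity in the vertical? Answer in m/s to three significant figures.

v̄ = (1.015 + 0.531) / 2 = 0.7730 m/s

0.773 m/s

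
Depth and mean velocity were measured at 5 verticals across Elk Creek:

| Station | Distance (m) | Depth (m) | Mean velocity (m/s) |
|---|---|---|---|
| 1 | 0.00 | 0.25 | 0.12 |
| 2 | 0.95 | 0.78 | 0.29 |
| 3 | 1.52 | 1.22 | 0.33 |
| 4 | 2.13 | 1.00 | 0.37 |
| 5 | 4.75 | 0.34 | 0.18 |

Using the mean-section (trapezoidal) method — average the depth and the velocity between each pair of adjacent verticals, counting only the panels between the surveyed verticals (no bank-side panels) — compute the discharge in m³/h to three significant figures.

3590 m³/h

Panel 1-2: Δb = 0.95 m, d̄ = (0.25+0.78)/2 = 0.515, v̄ = (0.12+0.29)/2 = 0.205 → q = 0.95×0.515×0.205 = 0.1003 m³/s
Panel 2-3: Δb = 0.57 m, d̄ = (0.78+1.22)/2 = 1, v̄ = (0.29+0.33)/2 = 0.31 → q = 0.57×1×0.31 = 0.1767 m³/s
Panel 3-4: Δb = 0.61 m, d̄ = (1.22+1.00)/2 = 1.11, v̄ = (0.33+0.37)/2 = 0.35 → q = 0.61×1.11×0.35 = 0.2370 m³/s
Panel 4-5: Δb = 2.62 m, d̄ = (1.00+0.34)/2 = 0.67, v̄ = (0.37+0.18)/2 = 0.275 → q = 2.62×0.67×0.275 = 0.4827 m³/s
Q = Σ q = 0.9967 m³/s
= 0.9967 × 3600 = 3588 m³/h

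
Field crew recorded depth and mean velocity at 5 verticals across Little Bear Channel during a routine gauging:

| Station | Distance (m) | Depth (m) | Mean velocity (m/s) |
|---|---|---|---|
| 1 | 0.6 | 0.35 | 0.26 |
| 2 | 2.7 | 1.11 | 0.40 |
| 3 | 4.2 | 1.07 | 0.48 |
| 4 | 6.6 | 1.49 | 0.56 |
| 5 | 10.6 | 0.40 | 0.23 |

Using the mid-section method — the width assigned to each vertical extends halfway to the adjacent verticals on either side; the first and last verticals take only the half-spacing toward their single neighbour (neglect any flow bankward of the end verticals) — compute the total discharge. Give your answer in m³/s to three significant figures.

w_1 = (2.7 − 0.6)/2 = 1.05 m; q_1 = 0.26 × 0.35 × 1.05 = 0.09555 m³/s
w_2 = (4.2 − 0.6)/2 = 1.8 m; q_2 = 0.40 × 1.11 × 1.8 = 0.7992 m³/s
w_3 = (6.6 − 2.7)/2 = 1.95 m; q_3 = 0.48 × 1.07 × 1.95 = 1.002 m³/s
w_4 = (10.6 − 4.2)/2 = 3.2 m; q_4 = 0.56 × 1.49 × 3.2 = 2.670 m³/s
w_5 = (10.6 − 6.6)/2 = 2 m; q_5 = 0.23 × 0.40 × 2 = 0.1840 m³/s
Q = Σ qᵢ = 4.750 m³/s

4.75 m³/s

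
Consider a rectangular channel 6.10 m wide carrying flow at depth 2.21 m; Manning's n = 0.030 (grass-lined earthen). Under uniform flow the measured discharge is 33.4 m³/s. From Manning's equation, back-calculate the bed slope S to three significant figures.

0.00397

A = b·y = 6.10 × 2.21 = 13.48 m²
P = b + 2y = 6.10 + 2×2.21 = 10.52 m
R = A/P = 13.48/10.52 = 1.281 m
S = (Q·n / (1·A·R^(2/3)))² = (33.4×0.030 / (1×13.48×1.180))² = 0.003969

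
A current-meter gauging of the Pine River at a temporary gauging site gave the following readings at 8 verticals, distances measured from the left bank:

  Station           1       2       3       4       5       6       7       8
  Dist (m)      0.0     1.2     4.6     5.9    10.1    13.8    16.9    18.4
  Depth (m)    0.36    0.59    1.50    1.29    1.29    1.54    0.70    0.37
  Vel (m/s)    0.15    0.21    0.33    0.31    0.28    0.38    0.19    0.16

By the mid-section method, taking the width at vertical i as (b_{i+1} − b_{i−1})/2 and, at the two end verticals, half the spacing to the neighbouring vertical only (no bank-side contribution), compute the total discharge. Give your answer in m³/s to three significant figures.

w_1 = (1.2 − 0.0)/2 = 0.6 m; q_1 = 0.15 × 0.36 × 0.6 = 0.03240 m³/s
w_2 = (4.6 − 0.0)/2 = 2.3 m; q_2 = 0.21 × 0.59 × 2.3 = 0.2850 m³/s
w_3 = (5.9 − 1.2)/2 = 2.35 m; q_3 = 0.33 × 1.50 × 2.35 = 1.163 m³/s
w_4 = (10.1 − 4.6)/2 = 2.75 m; q_4 = 0.31 × 1.29 × 2.75 = 1.100 m³/s
w_5 = (13.8 − 5.9)/2 = 3.95 m; q_5 = 0.28 × 1.29 × 3.95 = 1.427 m³/s
w_6 = (16.9 − 10.1)/2 = 3.4 m; q_6 = 0.38 × 1.54 × 3.4 = 1.990 m³/s
w_7 = (18.4 − 13.8)/2 = 2.3 m; q_7 = 0.19 × 0.70 × 2.3 = 0.3059 m³/s
w_8 = (18.4 − 16.9)/2 = 0.75 m; q_8 = 0.16 × 0.37 × 0.75 = 0.04440 m³/s
Q = Σ qᵢ = 6.347 m³/s

6.35 m³/s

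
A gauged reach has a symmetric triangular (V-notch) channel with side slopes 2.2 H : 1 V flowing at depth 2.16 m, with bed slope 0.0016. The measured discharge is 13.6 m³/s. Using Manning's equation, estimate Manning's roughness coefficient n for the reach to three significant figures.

A = z·y² = 2.2×2.16² = 10.26 m²
P = 2y√(1+z²) = 2×2.16×√(1+2.2²) = 10.44 m
R = A/P = 10.26/10.44 = 0.9832 m
n = (1/Q)·A·R^(2/3)·S^(1/2) = (1/13.6) × 10.26 × 0.9888 × 0.04000 = 0.02985

0.0299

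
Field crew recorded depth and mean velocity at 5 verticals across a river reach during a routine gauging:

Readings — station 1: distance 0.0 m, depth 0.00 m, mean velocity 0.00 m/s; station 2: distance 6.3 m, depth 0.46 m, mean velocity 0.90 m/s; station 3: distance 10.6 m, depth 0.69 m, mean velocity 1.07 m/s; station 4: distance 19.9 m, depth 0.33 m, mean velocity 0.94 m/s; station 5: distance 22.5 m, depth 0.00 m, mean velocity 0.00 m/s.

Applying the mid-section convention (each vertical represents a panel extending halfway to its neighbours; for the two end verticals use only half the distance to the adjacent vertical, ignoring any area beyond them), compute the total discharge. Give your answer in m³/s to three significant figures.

w_2 = (10.6 − 0.0)/2 = 5.3 m; q_2 = 0.90 × 0.46 × 5.3 = 2.194 m³/s
w_3 = (19.9 − 6.3)/2 = 6.8 m; q_3 = 1.07 × 0.69 × 6.8 = 5.020 m³/s
w_4 = (22.5 − 10.6)/2 = 5.95 m; q_4 = 0.94 × 0.33 × 5.95 = 1.846 m³/s
Stations 1, 5 contribute zero (depth or velocity is 0).
Q = Σ qᵢ = 9.060 m³/s

9.06 m³/s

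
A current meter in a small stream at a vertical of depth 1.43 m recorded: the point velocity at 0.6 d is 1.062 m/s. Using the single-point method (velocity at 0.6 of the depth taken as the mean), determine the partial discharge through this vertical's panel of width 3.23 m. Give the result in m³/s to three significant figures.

4.91 m³/s

v̄ = v₀.₆ = 1.062 m/s
q = v̄ × d × w = 1.062 × 1.43 × 3.23 = 4.905 m³/s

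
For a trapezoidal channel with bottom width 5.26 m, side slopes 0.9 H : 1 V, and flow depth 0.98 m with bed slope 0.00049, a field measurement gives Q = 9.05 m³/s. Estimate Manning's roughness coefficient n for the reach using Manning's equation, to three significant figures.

0.0123

A = (b + z·y)·y = (5.26 + 0.9×0.98)×0.98 = 6.019 m²
P = b + 2y√(1+z²) = 5.26 + 2×0.98×√(1+0.9²) = 7.897 m
R = A/P = 6.019/7.897 = 0.7622 m
n = (1/Q)·A·R^(2/3)·S^(1/2) = (1/9.05) × 6.019 × 0.8344 × 0.02214 = 0.01228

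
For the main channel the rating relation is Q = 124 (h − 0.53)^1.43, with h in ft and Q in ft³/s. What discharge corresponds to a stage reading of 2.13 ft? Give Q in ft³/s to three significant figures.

Q = 124 × (2.13 − 0.53)^1.43 = 124 × 1.6^1.43 = 242.8 ft³/s

243 ft³/s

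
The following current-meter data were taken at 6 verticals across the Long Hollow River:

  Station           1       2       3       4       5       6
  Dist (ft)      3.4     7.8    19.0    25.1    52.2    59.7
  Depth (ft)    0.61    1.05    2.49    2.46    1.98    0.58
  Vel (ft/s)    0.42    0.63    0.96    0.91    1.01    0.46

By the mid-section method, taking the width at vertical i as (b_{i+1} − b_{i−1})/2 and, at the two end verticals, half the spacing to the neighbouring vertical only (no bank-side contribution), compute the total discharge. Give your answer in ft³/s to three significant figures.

w_1 = (7.8 − 3.4)/2 = 2.2 ft; q_1 = 0.42 × 0.61 × 2.2 = 0.5636 ft³/s
w_2 = (19.0 − 3.4)/2 = 7.8 ft; q_2 = 0.63 × 1.05 × 7.8 = 5.160 ft³/s
w_3 = (25.1 − 7.8)/2 = 8.65 ft; q_3 = 0.96 × 2.49 × 8.65 = 20.68 ft³/s
w_4 = (52.2 − 19.0)/2 = 16.6 ft; q_4 = 0.91 × 2.46 × 16.6 = 37.16 ft³/s
w_5 = (59.7 − 25.1)/2 = 17.3 ft; q_5 = 1.01 × 1.98 × 17.3 = 34.60 ft³/s
w_6 = (59.7 − 52.2)/2 = 3.75 ft; q_6 = 0.46 × 0.58 × 3.75 = 1.001 ft³/s
Q = Σ qᵢ = 99.16 ft³/s

99.2 ft³/s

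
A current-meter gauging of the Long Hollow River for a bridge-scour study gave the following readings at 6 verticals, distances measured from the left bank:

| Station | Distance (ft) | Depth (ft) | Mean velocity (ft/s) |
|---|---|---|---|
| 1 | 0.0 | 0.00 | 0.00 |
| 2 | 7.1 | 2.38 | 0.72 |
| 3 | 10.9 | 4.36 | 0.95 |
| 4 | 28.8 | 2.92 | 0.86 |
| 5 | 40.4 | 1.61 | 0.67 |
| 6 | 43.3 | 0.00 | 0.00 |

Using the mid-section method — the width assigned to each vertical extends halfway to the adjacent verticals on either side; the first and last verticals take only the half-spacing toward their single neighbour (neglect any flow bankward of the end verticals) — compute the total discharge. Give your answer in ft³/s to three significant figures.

w_2 = (10.9 − 0.0)/2 = 5.45 ft; q_2 = 0.72 × 2.38 × 5.45 = 9.339 ft³/s
w_3 = (28.8 − 7.1)/2 = 10.85 ft; q_3 = 0.95 × 4.36 × 10.85 = 44.94 ft³/s
w_4 = (40.4 − 10.9)/2 = 14.75 ft; q_4 = 0.86 × 2.92 × 14.75 = 37.04 ft³/s
w_5 = (43.3 − 28.8)/2 = 7.25 ft; q_5 = 0.67 × 1.61 × 7.25 = 7.821 ft³/s
Stations 1, 6 contribute zero (depth or velocity is 0).
Q = Σ qᵢ = 99.14 ft³/s

99.1 ft³/s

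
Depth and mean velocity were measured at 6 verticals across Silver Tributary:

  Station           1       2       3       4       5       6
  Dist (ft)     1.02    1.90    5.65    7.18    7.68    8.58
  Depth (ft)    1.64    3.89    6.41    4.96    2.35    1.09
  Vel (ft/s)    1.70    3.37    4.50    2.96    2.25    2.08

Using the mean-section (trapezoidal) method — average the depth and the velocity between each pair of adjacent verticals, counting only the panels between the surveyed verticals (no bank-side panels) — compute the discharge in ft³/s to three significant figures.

Panel 1-2: Δb = 0.88 ft, d̄ = (1.64+3.89)/2 = 2.765, v̄ = (1.70+3.37)/2 = 2.535 → q = 0.88×2.765×2.535 = 6.168 ft³/s
Panel 2-3: Δb = 3.75 ft, d̄ = (3.89+6.41)/2 = 5.15, v̄ = (3.37+4.50)/2 = 3.935 → q = 3.75×5.15×3.935 = 75.99 ft³/s
Panel 3-4: Δb = 1.53 ft, d̄ = (6.41+4.96)/2 = 5.685, v̄ = (4.50+2.96)/2 = 3.73 → q = 1.53×5.685×3.73 = 32.44 ft³/s
Panel 4-5: Δb = 0.5 ft, d̄ = (4.96+2.35)/2 = 3.655, v̄ = (2.96+2.25)/2 = 2.605 → q = 0.5×3.655×2.605 = 4.761 ft³/s
Panel 5-6: Δb = 0.9 ft, d̄ = (2.35+1.09)/2 = 1.72, v̄ = (2.25+2.08)/2 = 2.165 → q = 0.9×1.72×2.165 = 3.351 ft³/s
Q = Σ q = 122.7 ft³/s

123 ft³/s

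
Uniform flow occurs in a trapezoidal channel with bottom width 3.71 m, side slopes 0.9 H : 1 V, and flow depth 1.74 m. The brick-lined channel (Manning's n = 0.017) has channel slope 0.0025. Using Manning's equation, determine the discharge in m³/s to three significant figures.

28.7 m³/s

A = (b + z·y)·y = (3.71 + 0.9×1.74)×1.74 = 9.180 m²
P = b + 2y√(1+z²) = 3.71 + 2×1.74×√(1+0.9²) = 8.392 m
R = A/P = 9.180/8.392 = 1.094 m
Q = (1/n)·A·R^(2/3)·S^(1/2) = (1/0.017) × 9.180 × 1.094^(2/3) × 0.0025^(1/2) = 28.67 m³/s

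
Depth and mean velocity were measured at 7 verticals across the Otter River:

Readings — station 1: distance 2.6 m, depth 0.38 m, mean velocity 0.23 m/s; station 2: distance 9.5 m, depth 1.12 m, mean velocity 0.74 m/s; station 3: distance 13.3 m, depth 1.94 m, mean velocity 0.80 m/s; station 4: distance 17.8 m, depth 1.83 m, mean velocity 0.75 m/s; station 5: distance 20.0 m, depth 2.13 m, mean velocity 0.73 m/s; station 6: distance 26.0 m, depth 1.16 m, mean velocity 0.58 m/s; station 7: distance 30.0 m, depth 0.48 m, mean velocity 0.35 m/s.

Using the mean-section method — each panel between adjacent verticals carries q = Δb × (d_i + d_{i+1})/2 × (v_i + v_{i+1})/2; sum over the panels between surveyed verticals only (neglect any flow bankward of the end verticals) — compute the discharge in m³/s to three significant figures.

Panel 1-2: Δb = 6.9 m, d̄ = (0.38+1.12)/2 = 0.75, v̄ = (0.23+0.74)/2 = 0.485 → q = 6.9×0.75×0.485 = 2.510 m³/s
Panel 2-3: Δb = 3.8 m, d̄ = (1.12+1.94)/2 = 1.53, v̄ = (0.74+0.80)/2 = 0.77 → q = 3.8×1.53×0.77 = 4.477 m³/s
Panel 3-4: Δb = 4.5 m, d̄ = (1.94+1.83)/2 = 1.885, v̄ = (0.80+0.75)/2 = 0.775 → q = 4.5×1.885×0.775 = 6.574 m³/s
Panel 4-5: Δb = 2.2 m, d̄ = (1.83+2.13)/2 = 1.98, v̄ = (0.75+0.73)/2 = 0.74 → q = 2.2×1.98×0.74 = 3.223 m³/s
Panel 5-6: Δb = 6 m, d̄ = (2.13+1.16)/2 = 1.645, v̄ = (0.73+0.58)/2 = 0.655 → q = 6×1.645×0.655 = 6.465 m³/s
Panel 6-7: Δb = 4 m, d̄ = (1.16+0.48)/2 = 0.82, v̄ = (0.58+0.35)/2 = 0.465 → q = 4×0.82×0.465 = 1.525 m³/s
Q = Σ q = 24.77 m³/s

24.8 m³/s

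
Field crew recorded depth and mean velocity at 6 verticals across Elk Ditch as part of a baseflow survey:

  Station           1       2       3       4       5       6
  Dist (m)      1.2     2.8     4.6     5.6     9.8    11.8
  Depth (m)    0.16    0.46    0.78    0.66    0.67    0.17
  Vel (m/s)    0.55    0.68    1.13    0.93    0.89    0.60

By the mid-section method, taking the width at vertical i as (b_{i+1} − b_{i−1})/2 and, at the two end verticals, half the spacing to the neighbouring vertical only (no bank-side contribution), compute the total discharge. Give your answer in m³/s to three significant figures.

w_1 = (2.8 − 1.2)/2 = 0.8 m; q_1 = 0.55 × 0.16 × 0.8 = 0.07040 m³/s
w_2 = (4.6 − 1.2)/2 = 1.7 m; q_2 = 0.68 × 0.46 × 1.7 = 0.5318 m³/s
w_3 = (5.6 − 2.8)/2 = 1.4 m; q_3 = 1.13 × 0.78 × 1.4 = 1.234 m³/s
w_4 = (9.8 − 4.6)/2 = 2.6 m; q_4 = 0.93 × 0.66 × 2.6 = 1.596 m³/s
w_5 = (11.8 − 5.6)/2 = 3.1 m; q_5 = 0.89 × 0.67 × 3.1 = 1.849 m³/s
w_6 = (11.8 − 9.8)/2 = 1 m; q_6 = 0.60 × 0.17 × 1 = 0.1020 m³/s
Q = Σ qᵢ = 5.383 m³/s

5.38 m³/s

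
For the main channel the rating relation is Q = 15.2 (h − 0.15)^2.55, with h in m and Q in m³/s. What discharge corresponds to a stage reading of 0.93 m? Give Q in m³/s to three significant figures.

8.07 m³/s

Q = 15.2 × (0.93 − 0.15)^2.55 = 15.2 × 0.78^2.55 = 8.066 m³/s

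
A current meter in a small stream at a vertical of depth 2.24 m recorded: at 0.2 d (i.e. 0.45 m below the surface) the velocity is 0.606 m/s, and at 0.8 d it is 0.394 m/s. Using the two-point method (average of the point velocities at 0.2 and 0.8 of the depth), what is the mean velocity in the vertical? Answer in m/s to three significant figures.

0.500 m/s

v̄ = (0.606 + 0.394) / 2 = 0.5000 m/s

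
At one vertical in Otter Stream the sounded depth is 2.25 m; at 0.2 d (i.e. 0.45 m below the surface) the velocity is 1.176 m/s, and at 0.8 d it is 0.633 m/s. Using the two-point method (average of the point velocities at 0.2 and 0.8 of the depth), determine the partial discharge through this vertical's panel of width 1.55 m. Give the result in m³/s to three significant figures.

3.15 m³/s

v̄ = (1.176 + 0.633) / 2 = 0.9045 m/s
q = v̄ × d × w = 0.9045 × 2.25 × 1.55 = 3.154 m³/s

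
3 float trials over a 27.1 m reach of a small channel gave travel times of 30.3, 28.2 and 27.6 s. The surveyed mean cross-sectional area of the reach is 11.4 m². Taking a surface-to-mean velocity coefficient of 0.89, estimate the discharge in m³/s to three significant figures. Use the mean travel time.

9.58 m³/s

t̄ = (30.3 + 28.2 + 27.6) / 3 = 28.7 s
v_surface = L / t̄ = 27.1 / 28.7 = 0.9443 m/s
v_mean = 0.89 × 0.9443 = 0.8404 m/s
Q = A × v_mean = 11.4 × 0.8404 = 9.580 m³/s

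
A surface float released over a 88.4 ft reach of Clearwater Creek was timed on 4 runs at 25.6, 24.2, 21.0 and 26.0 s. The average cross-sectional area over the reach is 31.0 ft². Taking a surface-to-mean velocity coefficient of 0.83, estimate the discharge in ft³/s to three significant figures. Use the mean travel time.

94.0 ft³/s

t̄ = (25.6 + 24.2 + 21.0 + 26.0) / 4 = 24.2 s
v_surface = L / t̄ = 88.4 / 24.2 = 3.653 ft/s
v_mean = 0.83 × 3.653 = 3.032 ft/s
Q = A × v_mean = 31.0 × 3.032 = 93.99 ft³/s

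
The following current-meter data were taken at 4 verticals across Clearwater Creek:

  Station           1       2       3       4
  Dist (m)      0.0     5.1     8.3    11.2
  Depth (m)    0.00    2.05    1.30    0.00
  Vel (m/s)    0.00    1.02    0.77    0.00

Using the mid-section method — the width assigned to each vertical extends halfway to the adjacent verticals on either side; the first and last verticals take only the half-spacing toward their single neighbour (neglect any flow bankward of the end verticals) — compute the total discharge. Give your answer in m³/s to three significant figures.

w_2 = (8.3 − 0.0)/2 = 4.15 m; q_2 = 1.02 × 2.05 × 4.15 = 8.678 m³/s
w_3 = (11.2 − 5.1)/2 = 3.05 m; q_3 = 0.77 × 1.30 × 3.05 = 3.053 m³/s
Stations 1, 4 contribute zero (depth or velocity is 0).
Q = Σ qᵢ = 11.73 m³/s

11.7 m³/s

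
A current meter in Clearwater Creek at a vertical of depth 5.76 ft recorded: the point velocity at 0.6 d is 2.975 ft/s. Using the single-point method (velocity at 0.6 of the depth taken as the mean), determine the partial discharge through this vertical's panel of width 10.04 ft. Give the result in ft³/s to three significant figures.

v̄ = v₀.₆ = 2.975 ft/s
q = v̄ × d × w = 2.975 × 5.76 × 10.04 = 172.0 ft³/s

172 ft³/s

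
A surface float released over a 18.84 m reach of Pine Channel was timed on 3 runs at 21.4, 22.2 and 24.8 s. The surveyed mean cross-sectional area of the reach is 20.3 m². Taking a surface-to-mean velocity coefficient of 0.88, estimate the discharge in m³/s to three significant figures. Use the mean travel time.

14.8 m³/s

t̄ = (21.4 + 22.2 + 24.8) / 3 = 22.8 s
v_surface = L / t̄ = 18.84 / 22.8 = 0.8263 m/s
v_mean = 0.88 × 0.8263 = 0.7272 m/s
Q = A × v_mean = 20.3 × 0.7272 = 14.76 m³/s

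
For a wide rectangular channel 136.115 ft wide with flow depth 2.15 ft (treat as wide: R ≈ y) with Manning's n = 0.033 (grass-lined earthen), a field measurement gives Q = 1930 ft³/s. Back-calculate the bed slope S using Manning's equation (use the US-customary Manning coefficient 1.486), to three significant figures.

A = b·y = 136.115 × 2.15 = 292.6 ft²
Wide channel: R ≈ y = 2.15 ft
S = (Q·n / (1.486·A·R^(2/3)))² = (1930×0.033 / (1.486×292.6×1.666))² = 0.007730

0.00773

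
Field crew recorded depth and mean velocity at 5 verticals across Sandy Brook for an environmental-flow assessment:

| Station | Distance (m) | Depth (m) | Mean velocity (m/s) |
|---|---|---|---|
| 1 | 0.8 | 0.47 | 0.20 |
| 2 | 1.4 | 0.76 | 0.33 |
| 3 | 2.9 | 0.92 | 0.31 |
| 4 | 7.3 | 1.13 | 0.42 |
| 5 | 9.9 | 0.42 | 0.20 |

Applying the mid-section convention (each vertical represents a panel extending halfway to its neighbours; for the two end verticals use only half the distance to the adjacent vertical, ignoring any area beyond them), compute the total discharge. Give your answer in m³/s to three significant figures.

w_1 = (1.4 − 0.8)/2 = 0.3 m; q_1 = 0.20 × 0.47 × 0.3 = 0.02820 m³/s
w_2 = (2.9 − 0.8)/2 = 1.05 m; q_2 = 0.33 × 0.76 × 1.05 = 0.2633 m³/s
w_3 = (7.3 − 1.4)/2 = 2.95 m; q_3 = 0.31 × 0.92 × 2.95 = 0.8413 m³/s
w_4 = (9.9 − 2.9)/2 = 3.5 m; q_4 = 0.42 × 1.13 × 3.5 = 1.661 m³/s
w_5 = (9.9 − 7.3)/2 = 1.3 m; q_5 = 0.20 × 0.42 × 1.3 = 0.1092 m³/s
Q = Σ qᵢ = 2.903 m³/s

2.90 m³/s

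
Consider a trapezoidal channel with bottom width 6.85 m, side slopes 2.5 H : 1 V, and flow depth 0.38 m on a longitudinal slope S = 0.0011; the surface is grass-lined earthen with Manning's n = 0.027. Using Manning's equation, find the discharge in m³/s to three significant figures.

1.75 m³/s

A = (b + z·y)·y = (6.85 + 2.5×0.38)×0.38 = 2.964 m²
P = b + 2y√(1+z²) = 6.85 + 2×0.38×√(1+2.5²) = 8.896 m
R = A/P = 2.964/8.896 = 0.3332 m
Q = (1/n)·A·R^(2/3)·S^(1/2) = (1/0.027) × 2.964 × 0.3332^(2/3) × 0.0011^(1/2) = 1.750 m³/s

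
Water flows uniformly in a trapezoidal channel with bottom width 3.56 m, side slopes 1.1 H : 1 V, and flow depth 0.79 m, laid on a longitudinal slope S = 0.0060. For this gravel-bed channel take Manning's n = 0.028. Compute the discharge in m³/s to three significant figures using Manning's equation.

A = (b + z·y)·y = (3.56 + 1.1×0.79)×0.79 = 3.499 m²
P = b + 2y√(1+z²) = 3.56 + 2×0.79×√(1+1.1²) = 5.909 m
R = A/P = 3.499/5.909 = 0.5921 m
Q = (1/n)·A·R^(2/3)·S^(1/2) = (1/0.028) × 3.499 × 0.5921^(2/3) × 0.0060^(1/2) = 6.826 m³/s

6.83 m³/s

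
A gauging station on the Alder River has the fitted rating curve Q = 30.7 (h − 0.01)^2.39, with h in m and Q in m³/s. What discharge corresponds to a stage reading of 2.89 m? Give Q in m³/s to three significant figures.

Q = 30.7 × (2.89 − 0.01)^2.39 = 30.7 × 2.88^2.39 = 384.7 m³/s

385 m³/s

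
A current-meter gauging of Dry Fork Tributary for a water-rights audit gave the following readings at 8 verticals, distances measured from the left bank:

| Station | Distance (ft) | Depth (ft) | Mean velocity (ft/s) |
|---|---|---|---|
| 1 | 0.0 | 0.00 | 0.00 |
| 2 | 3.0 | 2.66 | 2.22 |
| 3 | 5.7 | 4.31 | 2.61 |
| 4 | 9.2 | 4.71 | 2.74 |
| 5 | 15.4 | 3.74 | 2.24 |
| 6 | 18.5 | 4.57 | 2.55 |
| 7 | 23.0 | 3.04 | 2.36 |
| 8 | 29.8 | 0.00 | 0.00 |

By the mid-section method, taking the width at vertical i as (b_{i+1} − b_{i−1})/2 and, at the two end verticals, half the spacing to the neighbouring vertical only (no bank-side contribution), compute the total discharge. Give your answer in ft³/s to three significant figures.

238 ft³/s

w_2 = (5.7 − 0.0)/2 = 2.85 ft; q_2 = 2.22 × 2.66 × 2.85 = 16.83 ft³/s
w_3 = (9.2 − 3.0)/2 = 3.1 ft; q_3 = 2.61 × 4.31 × 3.1 = 34.87 ft³/s
w_4 = (15.4 − 5.7)/2 = 4.85 ft; q_4 = 2.74 × 4.71 × 4.85 = 62.59 ft³/s
w_5 = (18.5 − 9.2)/2 = 4.65 ft; q_5 = 2.24 × 3.74 × 4.65 = 38.96 ft³/s
w_6 = (23.0 − 15.4)/2 = 3.8 ft; q_6 = 2.55 × 4.57 × 3.8 = 44.28 ft³/s
w_7 = (29.8 − 18.5)/2 = 5.65 ft; q_7 = 2.36 × 3.04 × 5.65 = 40.54 ft³/s
Stations 1, 8 contribute zero (depth or velocity is 0).
Q = Σ qᵢ = 238.1 ft³/s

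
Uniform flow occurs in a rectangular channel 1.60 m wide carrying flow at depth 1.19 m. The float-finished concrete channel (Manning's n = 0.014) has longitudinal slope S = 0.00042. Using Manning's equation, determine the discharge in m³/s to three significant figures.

A = b·y = 1.60 × 1.19 = 1.904 m²
P = b + 2y = 1.60 + 2×1.19 = 3.980 m
R = A/P = 1.904/3.980 = 0.4784 m
Q = (1/n)·A·R^(2/3)·S^(1/2) = (1/0.014) × 1.904 × 0.4784^(2/3) × 0.00042^(1/2) = 1.705 m³/s

1.70 m³/s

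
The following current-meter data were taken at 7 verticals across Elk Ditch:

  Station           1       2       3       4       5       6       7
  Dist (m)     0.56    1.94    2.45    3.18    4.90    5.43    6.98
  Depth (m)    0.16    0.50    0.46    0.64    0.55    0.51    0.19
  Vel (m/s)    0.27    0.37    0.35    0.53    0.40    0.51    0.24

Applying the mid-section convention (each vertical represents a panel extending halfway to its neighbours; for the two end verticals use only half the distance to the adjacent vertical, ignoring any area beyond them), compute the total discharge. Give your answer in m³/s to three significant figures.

w_1 = (1.94 − 0.56)/2 = 0.69 m; q_1 = 0.27 × 0.16 × 0.69 = 0.02981 m³/s
w_2 = (2.45 − 0.56)/2 = 0.945 m; q_2 = 0.37 × 0.50 × 0.945 = 0.1748 m³/s
w_3 = (3.18 − 1.94)/2 = 0.62 m; q_3 = 0.35 × 0.46 × 0.62 = 0.09982 m³/s
w_4 = (4.90 − 2.45)/2 = 1.225 m; q_4 = 0.53 × 0.64 × 1.225 = 0.4155 m³/s
w_5 = (5.43 − 3.18)/2 = 1.125 m; q_5 = 0.40 × 0.55 × 1.125 = 0.2475 m³/s
w_6 = (6.98 − 4.90)/2 = 1.04 m; q_6 = 0.51 × 0.51 × 1.04 = 0.2705 m³/s
w_7 = (6.98 − 5.43)/2 = 0.775 m; q_7 = 0.24 × 0.19 × 0.775 = 0.03534 m³/s
Q = Σ qᵢ = 1.273 m³/s

1.27 m³/s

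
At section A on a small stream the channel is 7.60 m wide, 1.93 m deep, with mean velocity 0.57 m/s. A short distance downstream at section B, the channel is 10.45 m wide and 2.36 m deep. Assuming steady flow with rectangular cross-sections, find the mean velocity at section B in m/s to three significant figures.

0.339 m/s

Q = A₁V₁ = (7.60×1.93) × 0.57 = 8.361 m³/s
A₂ = 10.45 × 2.36 = 24.66 m²
V₂ = Q/A₂ = 8.361/24.66 = 0.3390 m/s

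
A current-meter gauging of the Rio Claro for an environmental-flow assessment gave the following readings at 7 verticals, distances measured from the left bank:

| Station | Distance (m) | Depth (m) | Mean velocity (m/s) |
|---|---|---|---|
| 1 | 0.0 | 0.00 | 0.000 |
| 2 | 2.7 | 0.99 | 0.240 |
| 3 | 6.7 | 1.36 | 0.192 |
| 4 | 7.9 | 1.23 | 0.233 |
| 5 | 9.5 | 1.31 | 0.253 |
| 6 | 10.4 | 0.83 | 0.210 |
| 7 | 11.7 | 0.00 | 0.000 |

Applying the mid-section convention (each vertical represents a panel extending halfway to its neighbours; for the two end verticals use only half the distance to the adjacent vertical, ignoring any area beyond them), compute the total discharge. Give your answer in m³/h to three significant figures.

8940 m³/h

w_2 = (6.7 − 0.0)/2 = 3.35 m; q_2 = 0.240 × 0.99 × 3.35 = 0.7960 m³/s
w_3 = (7.9 − 2.7)/2 = 2.6 m; q_3 = 0.192 × 1.36 × 2.6 = 0.6789 m³/s
w_4 = (9.5 − 6.7)/2 = 1.4 m; q_4 = 0.233 × 1.23 × 1.4 = 0.4012 m³/s
w_5 = (10.4 − 7.9)/2 = 1.25 m; q_5 = 0.253 × 1.31 × 1.25 = 0.4143 m³/s
w_6 = (11.7 − 9.5)/2 = 1.1 m; q_6 = 0.210 × 0.83 × 1.1 = 0.1917 m³/s
Stations 1, 7 contribute zero (depth or velocity is 0).
Q = Σ qᵢ = 2.482 m³/s
= 2.482 × 3600 = 8936 m³/h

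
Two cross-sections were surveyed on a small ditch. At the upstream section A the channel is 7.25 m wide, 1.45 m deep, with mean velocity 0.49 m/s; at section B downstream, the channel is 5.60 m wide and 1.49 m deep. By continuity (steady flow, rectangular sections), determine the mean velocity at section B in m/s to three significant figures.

0.617 m/s

Q = A₁V₁ = (7.25×1.45) × 0.49 = 5.151 m³/s
A₂ = 5.60 × 1.49 = 8.344 m²
V₂ = Q/A₂ = 5.151/8.344 = 0.6173 m/s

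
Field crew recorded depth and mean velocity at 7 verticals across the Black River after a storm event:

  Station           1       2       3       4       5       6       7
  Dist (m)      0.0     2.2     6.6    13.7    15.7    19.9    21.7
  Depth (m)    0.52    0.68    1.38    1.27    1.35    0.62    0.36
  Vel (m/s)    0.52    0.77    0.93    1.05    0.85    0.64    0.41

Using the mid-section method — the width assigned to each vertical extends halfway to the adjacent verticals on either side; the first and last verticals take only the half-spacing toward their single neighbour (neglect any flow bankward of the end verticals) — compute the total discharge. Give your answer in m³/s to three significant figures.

20.4 m³/s

w_1 = (2.2 − 0.0)/2 = 1.1 m; q_1 = 0.52 × 0.52 × 1.1 = 0.2974 m³/s
w_2 = (6.6 − 0.0)/2 = 3.3 m; q_2 = 0.77 × 0.68 × 3.3 = 1.728 m³/s
w_3 = (13.7 − 2.2)/2 = 5.75 m; q_3 = 0.93 × 1.38 × 5.75 = 7.380 m³/s
w_4 = (15.7 − 6.6)/2 = 4.55 m; q_4 = 1.05 × 1.27 × 4.55 = 6.067 m³/s
w_5 = (19.9 − 13.7)/2 = 3.1 m; q_5 = 0.85 × 1.35 × 3.1 = 3.557 m³/s
w_6 = (21.7 − 15.7)/2 = 3 m; q_6 = 0.64 × 0.62 × 3 = 1.190 m³/s
w_7 = (21.7 − 19.9)/2 = 0.9 m; q_7 = 0.41 × 0.36 × 0.9 = 0.1328 m³/s
Q = Σ qᵢ = 20.35 m³/s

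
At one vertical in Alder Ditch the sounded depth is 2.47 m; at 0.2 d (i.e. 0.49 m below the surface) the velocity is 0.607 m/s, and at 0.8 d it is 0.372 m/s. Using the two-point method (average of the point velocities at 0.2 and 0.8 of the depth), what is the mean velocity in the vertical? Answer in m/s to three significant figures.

v̄ = (0.607 + 0.372) / 2 = 0.4895 m/s

0.490 m/s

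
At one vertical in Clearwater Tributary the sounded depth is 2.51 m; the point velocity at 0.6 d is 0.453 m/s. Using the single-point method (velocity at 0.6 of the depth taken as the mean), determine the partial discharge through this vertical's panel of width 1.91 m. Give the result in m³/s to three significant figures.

2.17 m³/s

v̄ = v₀.₆ = 0.453 m/s
q = v̄ × d × w = 0.4530 × 2.51 × 1.91 = 2.172 m³/s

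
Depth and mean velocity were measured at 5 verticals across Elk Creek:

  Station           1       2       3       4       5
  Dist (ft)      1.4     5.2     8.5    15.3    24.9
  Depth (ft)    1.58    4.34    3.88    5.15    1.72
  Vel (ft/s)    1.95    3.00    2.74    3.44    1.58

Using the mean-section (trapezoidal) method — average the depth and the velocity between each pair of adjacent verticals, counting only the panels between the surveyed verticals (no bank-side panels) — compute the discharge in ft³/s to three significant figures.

Panel 1-2: Δb = 3.8 ft, d̄ = (1.58+4.34)/2 = 2.96, v̄ = (1.95+3.00)/2 = 2.475 → q = 3.8×2.96×2.475 = 27.84 ft³/s
Panel 2-3: Δb = 3.3 ft, d̄ = (4.34+3.88)/2 = 4.11, v̄ = (3.00+2.74)/2 = 2.87 → q = 3.3×4.11×2.87 = 38.93 ft³/s
Panel 3-4: Δb = 6.8 ft, d̄ = (3.88+5.15)/2 = 4.515, v̄ = (2.74+3.44)/2 = 3.09 → q = 6.8×4.515×3.09 = 94.87 ft³/s
Panel 4-5: Δb = 9.6 ft, d̄ = (5.15+1.72)/2 = 3.435, v̄ = (3.44+1.58)/2 = 2.51 → q = 9.6×3.435×2.51 = 82.77 ft³/s
Q = Σ q = 244.4 ft³/s

244 ft³/s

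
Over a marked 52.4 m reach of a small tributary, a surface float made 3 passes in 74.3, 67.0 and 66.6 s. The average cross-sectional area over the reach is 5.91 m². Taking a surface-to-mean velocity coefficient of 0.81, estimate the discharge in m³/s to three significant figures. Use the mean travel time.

t̄ = (74.3 + 67.0 + 66.6) / 3 = 69.3 s
v_surface = L / t̄ = 52.4 / 69.3 = 0.7561 m/s
v_mean = 0.81 × 0.7561 = 0.6125 m/s
Q = A × v_mean = 5.91 × 0.6125 = 3.620 m³/s

3.62 m³/s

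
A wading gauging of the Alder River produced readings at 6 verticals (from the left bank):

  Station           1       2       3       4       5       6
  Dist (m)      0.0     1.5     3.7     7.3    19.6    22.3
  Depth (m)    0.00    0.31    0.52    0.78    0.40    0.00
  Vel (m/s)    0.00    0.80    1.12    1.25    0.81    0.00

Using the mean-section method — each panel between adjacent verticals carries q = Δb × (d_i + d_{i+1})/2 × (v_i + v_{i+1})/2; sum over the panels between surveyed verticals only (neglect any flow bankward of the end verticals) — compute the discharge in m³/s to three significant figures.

11.4 m³/s

Panel 1-2: Δb = 1.5 m, d̄ = (0.00+0.31)/2 = 0.155, v̄ = (0.00+0.80)/2 = 0.4 → q = 1.5×0.155×0.4 = 0.09300 m³/s
Panel 2-3: Δb = 2.2 m, d̄ = (0.31+0.52)/2 = 0.415, v̄ = (0.80+1.12)/2 = 0.96 → q = 2.2×0.415×0.96 = 0.8765 m³/s
Panel 3-4: Δb = 3.6 m, d̄ = (0.52+0.78)/2 = 0.65, v̄ = (1.12+1.25)/2 = 1.185 → q = 3.6×0.65×1.185 = 2.773 m³/s
Panel 4-5: Δb = 12.3 m, d̄ = (0.78+0.40)/2 = 0.59, v̄ = (1.25+0.81)/2 = 1.03 → q = 12.3×0.59×1.03 = 7.475 m³/s
Panel 5-6: Δb = 2.7 m, d̄ = (0.40+0.00)/2 = 0.2, v̄ = (0.81+0.00)/2 = 0.405 → q = 2.7×0.2×0.405 = 0.2187 m³/s
Q = Σ q = 11.44 m³/s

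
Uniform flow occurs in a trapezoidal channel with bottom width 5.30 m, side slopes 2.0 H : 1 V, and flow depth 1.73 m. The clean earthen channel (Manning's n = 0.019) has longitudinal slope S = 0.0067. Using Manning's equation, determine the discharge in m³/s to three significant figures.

A = (b + z·y)·y = (5.30 + 2.0×1.73)×1.73 = 15.15 m²
P = b + 2y√(1+z²) = 5.30 + 2×1.73×√(1+2.0²) = 13.04 m
R = A/P = 15.15/13.04 = 1.162 m
Q = (1/n)·A·R^(2/3)·S^(1/2) = (1/0.019) × 15.15 × 1.162^(2/3) × 0.0067^(1/2) = 72.18 m³/s

72.2 m³/s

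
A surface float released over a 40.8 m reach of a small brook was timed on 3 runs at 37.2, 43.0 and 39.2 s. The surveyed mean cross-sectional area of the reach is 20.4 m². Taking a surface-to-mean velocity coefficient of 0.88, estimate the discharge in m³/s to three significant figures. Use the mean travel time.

18.4 m³/s

t̄ = (37.2 + 43.0 + 39.2) / 3 = 39.8 s
v_surface = L / t̄ = 40.8 / 39.8 = 1.025 m/s
v_mean = 0.88 × 1.025 = 0.9021 m/s
Q = A × v_mean = 20.4 × 0.9021 = 18.40 m³/s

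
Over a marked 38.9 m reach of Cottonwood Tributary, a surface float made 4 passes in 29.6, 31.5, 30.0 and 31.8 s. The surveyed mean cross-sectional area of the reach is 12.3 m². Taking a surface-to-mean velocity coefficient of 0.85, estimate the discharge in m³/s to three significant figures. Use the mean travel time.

t̄ = (29.6 + 31.5 + 30.0 + 31.8) / 4 = 30.725 s
v_surface = L / t̄ = 38.9 / 30.725 = 1.266 m/s
v_mean = 0.85 × 1.266 = 1.076 m/s
Q = A × v_mean = 12.3 × 1.076 = 13.24 m³/s

13.2 m³/s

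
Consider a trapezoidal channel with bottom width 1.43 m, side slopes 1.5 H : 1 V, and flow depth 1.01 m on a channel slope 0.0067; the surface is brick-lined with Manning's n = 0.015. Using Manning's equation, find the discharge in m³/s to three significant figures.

A = (b + z·y)·y = (1.43 + 1.5×1.01)×1.01 = 2.974 m²
P = b + 2y√(1+z²) = 1.43 + 2×1.01×√(1+1.5²) = 5.072 m
R = A/P = 2.974/5.072 = 0.5865 m
Q = (1/n)·A·R^(2/3)·S^(1/2) = (1/0.015) × 2.974 × 0.5865^(2/3) × 0.0067^(1/2) = 11.37 m³/s

11.4 m³/s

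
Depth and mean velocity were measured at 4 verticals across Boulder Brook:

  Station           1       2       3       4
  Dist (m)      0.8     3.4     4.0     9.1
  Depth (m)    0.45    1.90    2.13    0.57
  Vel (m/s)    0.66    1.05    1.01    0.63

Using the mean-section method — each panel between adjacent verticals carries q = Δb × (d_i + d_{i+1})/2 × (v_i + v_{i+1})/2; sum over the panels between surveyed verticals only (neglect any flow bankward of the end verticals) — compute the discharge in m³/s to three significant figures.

Panel 1-2: Δb = 2.6 m, d̄ = (0.45+1.90)/2 = 1.175, v̄ = (0.66+1.05)/2 = 0.855 → q = 2.6×1.175×0.855 = 2.612 m³/s
Panel 2-3: Δb = 0.6 m, d̄ = (1.90+2.13)/2 = 2.015, v̄ = (1.05+1.01)/2 = 1.03 → q = 0.6×2.015×1.03 = 1.245 m³/s
Panel 3-4: Δb = 5.1 m, d̄ = (2.13+0.57)/2 = 1.35, v̄ = (1.01+0.63)/2 = 0.82 → q = 5.1×1.35×0.82 = 5.646 m³/s
Q = Σ q = 9.503 m³/s

9.50 m³/s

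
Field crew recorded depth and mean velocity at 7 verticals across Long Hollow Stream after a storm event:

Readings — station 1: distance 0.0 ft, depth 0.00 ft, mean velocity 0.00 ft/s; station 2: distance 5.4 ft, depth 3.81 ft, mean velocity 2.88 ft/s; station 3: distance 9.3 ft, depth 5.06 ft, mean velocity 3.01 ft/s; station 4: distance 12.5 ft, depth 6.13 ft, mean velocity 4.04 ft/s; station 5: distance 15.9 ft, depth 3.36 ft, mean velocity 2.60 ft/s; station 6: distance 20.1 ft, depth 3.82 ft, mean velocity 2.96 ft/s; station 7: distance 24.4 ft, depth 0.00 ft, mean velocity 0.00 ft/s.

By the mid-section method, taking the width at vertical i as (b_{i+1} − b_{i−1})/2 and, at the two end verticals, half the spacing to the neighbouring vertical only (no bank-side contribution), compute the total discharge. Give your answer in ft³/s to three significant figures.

268 ft³/s

w_2 = (9.3 − 0.0)/2 = 4.65 ft; q_2 = 2.88 × 3.81 × 4.65 = 51.02 ft³/s
w_3 = (12.5 − 5.4)/2 = 3.55 ft; q_3 = 3.01 × 5.06 × 3.55 = 54.07 ft³/s
w_4 = (15.9 − 9.3)/2 = 3.3 ft; q_4 = 4.04 × 6.13 × 3.3 = 81.73 ft³/s
w_5 = (20.1 − 12.5)/2 = 3.8 ft; q_5 = 2.60 × 3.36 × 3.8 = 33.20 ft³/s
w_6 = (24.4 − 15.9)/2 = 4.25 ft; q_6 = 2.96 × 3.82 × 4.25 = 48.06 ft³/s
Stations 1, 7 contribute zero (depth or velocity is 0).
Q = Σ qᵢ = 268.1 ft³/s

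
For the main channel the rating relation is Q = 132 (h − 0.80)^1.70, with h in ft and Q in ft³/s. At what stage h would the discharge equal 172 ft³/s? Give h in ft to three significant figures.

h − h₀ = (Q/C)^(1/b) = (172/132)^(1/1.70) = 1.168 ft
h = 0.80 + 1.168 = 1.968 ft

1.97 ft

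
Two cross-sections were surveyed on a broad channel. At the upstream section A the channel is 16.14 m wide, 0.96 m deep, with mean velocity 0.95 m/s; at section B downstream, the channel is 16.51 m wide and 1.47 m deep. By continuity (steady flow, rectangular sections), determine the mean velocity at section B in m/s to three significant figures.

0.607 m/s

Q = A₁V₁ = (16.14×0.96) × 0.95 = 14.72 m³/s
A₂ = 16.51 × 1.47 = 24.27 m²
V₂ = Q/A₂ = 14.72/24.27 = 0.6065 m/s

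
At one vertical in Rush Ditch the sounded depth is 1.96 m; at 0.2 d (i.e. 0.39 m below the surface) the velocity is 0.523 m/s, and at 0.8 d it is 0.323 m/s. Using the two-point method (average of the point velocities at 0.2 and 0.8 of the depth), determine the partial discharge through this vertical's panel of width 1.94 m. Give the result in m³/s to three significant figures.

1.61 m³/s

v̄ = (0.523 + 0.323) / 2 = 0.4230 m/s
q = v̄ × d × w = 0.4230 × 1.96 × 1.94 = 1.608 m³/s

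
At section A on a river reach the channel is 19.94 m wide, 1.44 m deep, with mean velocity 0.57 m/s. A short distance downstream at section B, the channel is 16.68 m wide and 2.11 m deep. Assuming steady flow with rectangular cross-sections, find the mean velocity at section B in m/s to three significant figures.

Q = A₁V₁ = (19.94×1.44) × 0.57 = 16.37 m³/s
A₂ = 16.68 × 2.11 = 35.19 m²
V₂ = Q/A₂ = 16.37/35.19 = 0.4650 m/s

0.465 m/s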